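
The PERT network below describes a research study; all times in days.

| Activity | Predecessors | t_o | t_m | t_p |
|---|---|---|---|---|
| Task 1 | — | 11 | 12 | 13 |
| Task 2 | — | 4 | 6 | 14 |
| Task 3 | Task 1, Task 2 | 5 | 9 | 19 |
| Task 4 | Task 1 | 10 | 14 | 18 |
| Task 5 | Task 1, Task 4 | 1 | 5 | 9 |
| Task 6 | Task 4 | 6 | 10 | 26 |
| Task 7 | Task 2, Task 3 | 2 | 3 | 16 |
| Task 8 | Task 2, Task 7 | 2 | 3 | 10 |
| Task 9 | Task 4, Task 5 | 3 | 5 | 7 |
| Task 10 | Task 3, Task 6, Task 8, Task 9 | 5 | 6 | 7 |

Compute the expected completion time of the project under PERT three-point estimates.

44 days

te_Task 1 = (11 + 4·12 + 13)/6 = 72/6 = 12
te_Task 2 = (4 + 4·6 + 14)/6 = 42/6 = 7
te_Task 3 = (5 + 4·9 + 19)/6 = 60/6 = 10
te_Task 4 = (10 + 4·14 + 18)/6 = 84/6 = 14
te_Task 5 = (1 + 4·5 + 9)/6 = 30/6 = 5
te_Task 6 = (6 + 4·10 + 26)/6 = 72/6 = 12
te_Task 7 = (2 + 4·3 + 16)/6 = 30/6 = 5
te_Task 8 = (2 + 4·3 + 10)/6 = 24/6 = 4
te_Task 9 = (3 + 4·5 + 7)/6 = 30/6 = 5
te_Task 10 = (5 + 4·6 + 7)/6 = 36/6 = 6

Forward pass:
ES_Task 1 = 0; EF_Task 1 = 12
ES_Task 2 = 0; EF_Task 2 = 7
ES_Task 3 = max(EF_Task 1=12, EF_Task 2=7) = 12; EF_Task 3 = 12+10 = 22
ES_Task 4 = 12; EF_Task 4 = 12+14 = 26
ES_Task 5 = max(EF_Task 1=12, EF_Task 4=26) = 26; EF_Task 5 = 26+5 = 31
ES_Task 6 = 26; EF_Task 6 = 26+12 = 38
ES_Task 7 = max(EF_Task 2=7, EF_Task 3=22) = 22; EF_Task 7 = 22+5 = 27
ES_Task 8 = max(EF_Task 2=7, EF_Task 7=27) = 27; EF_Task 8 = 27+4 = 31
ES_Task 9 = max(EF_Task 4=26, EF_Task 5=31) = 31; EF_Task 9 = 31+5 = 36
ES_Task 10 = max(EF_Task 3=22, EF_Task 6=38, EF_Task 8=31, EF_Task 9=36) = 38; EF_Task 10 = 38+6 = 44
Expected project duration μ = 44 days. Critical path: Task 1 → Task 4 → Task 6 → Task 10.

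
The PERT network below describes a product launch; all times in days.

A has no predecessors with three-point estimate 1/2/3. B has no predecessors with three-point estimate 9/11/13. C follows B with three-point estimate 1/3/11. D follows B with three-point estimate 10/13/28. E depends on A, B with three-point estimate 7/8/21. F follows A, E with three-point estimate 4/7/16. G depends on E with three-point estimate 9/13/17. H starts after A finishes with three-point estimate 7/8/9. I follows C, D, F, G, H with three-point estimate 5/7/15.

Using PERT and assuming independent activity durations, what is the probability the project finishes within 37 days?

te_A = (1 + 4·2 + 3)/6 = 12/6 = 2; σ²_A = ((3−1)/6)² = 0.111
te_B = (9 + 4·11 + 13)/6 = 66/6 = 11; σ²_B = ((13−9)/6)² = 0.444
te_C = (1 + 4·3 + 11)/6 = 24/6 = 4; σ²_C = ((11−1)/6)² = 2.778
te_D = (10 + 4·13 + 28)/6 = 90/6 = 15; σ²_D = ((28−10)/6)² = 9.000
te_E = (7 + 4·8 + 21)/6 = 60/6 = 10; σ²_E = ((21−7)/6)² = 5.444
te_F = (4 + 4·7 + 16)/6 = 48/6 = 8; σ²_F = ((16−4)/6)² = 4.000
te_G = (9 + 4·13 + 17)/6 = 78/6 = 13; σ²_G = ((17−9)/6)² = 1.778
te_H = (7 + 4·8 + 9)/6 = 48/6 = 8; σ²_H = ((9−7)/6)² = 0.111
te_I = (5 + 4·7 + 15)/6 = 48/6 = 8; σ²_I = ((15−5)/6)² = 2.778

Forward pass:
ES_A = 0; EF_A = 2
ES_B = 0; EF_B = 11
ES_C = 11; EF_C = 11+4 = 15
ES_D = 11; EF_D = 11+15 = 26
ES_E = max(EF_A=2, EF_B=11) = 11; EF_E = 11+10 = 21
ES_F = max(EF_A=2, EF_E=21) = 21; EF_F = 21+8 = 29
ES_G = 21; EF_G = 21+13 = 34
ES_H = 2; EF_H = 2+8 = 10
ES_I = max(EF_C=15, EF_D=26, EF_F=29, EF_G=34, EF_H=10) = 34; EF_I = 34+8 = 42
Expected project duration μ = 42 days. Critical path: B → E → G → I.

Variance along critical path = 0.444 + 5.444 + 1.778 + 2.778 = 10.444; σ = √10.444 = 3.232 days.
Z = (37 − 42) / 3.232 = -1.547
P(T ≤ 37) = Φ(-1.547) ≈ 0.061

0.061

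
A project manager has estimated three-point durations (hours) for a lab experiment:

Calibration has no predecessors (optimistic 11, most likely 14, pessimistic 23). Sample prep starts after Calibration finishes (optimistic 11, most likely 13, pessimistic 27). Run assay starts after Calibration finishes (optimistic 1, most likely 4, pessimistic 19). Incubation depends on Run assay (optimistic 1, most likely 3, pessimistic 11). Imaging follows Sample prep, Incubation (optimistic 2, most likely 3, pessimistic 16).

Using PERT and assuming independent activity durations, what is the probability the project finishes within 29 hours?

0.070

te_Calibration = (11 + 4·14 + 23)/6 = 90/6 = 15; σ²_Calibration = ((23−11)/6)² = 4.000
te_Sample prep = (11 + 4·13 + 27)/6 = 90/6 = 15; σ²_Sample prep = ((27−11)/6)² = 7.111
te_Run assay = (1 + 4·4 + 19)/6 = 36/6 = 6; σ²_Run assay = ((19−1)/6)² = 9.000
te_Incubation = (1 + 4·3 + 11)/6 = 24/6 = 4; σ²_Incubation = ((11−1)/6)² = 2.778
te_Imaging = (2 + 4·3 + 16)/6 = 30/6 = 5; σ²_Imaging = ((16−2)/6)² = 5.444

Forward pass:
ES_Calibration = 0; EF_Calibration = 15
ES_Sample prep = 15; EF_Sample prep = 15+15 = 30
ES_Run assay = 15; EF_Run assay = 15+6 = 21
ES_Incubation = 21; EF_Incubation = 21+4 = 25
ES_Imaging = max(EF_Sample prep=30, EF_Incubation=25) = 30; EF_Imaging = 30+5 = 35
Expected project duration μ = 35 hours. Critical path: Calibration → Sample prep → Imaging.

Variance along critical path = 4.000 + 7.111 + 5.444 = 16.556; σ = √16.556 = 4.069 hours.
Z = (29 − 35) / 4.069 = -1.475
P(T ≤ 29) = Φ(-1.475) ≈ 0.070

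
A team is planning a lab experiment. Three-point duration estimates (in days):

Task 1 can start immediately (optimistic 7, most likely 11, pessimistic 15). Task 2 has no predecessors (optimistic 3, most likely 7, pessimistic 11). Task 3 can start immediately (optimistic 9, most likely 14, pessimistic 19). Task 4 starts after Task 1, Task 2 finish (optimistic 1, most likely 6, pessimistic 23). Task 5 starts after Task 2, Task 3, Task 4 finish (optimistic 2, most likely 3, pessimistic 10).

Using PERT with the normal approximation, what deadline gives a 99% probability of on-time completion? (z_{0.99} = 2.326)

te_Task 1 = (7 + 4·11 + 15)/6 = 66/6 = 11; σ²_Task 1 = ((15−7)/6)² = 1.778
te_Task 2 = (3 + 4·7 + 11)/6 = 42/6 = 7; σ²_Task 2 = ((11−3)/6)² = 1.778
te_Task 3 = (9 + 4·14 + 19)/6 = 84/6 = 14; σ²_Task 3 = ((19−9)/6)² = 2.778
te_Task 4 = (1 + 4·6 + 23)/6 = 48/6 = 8; σ²_Task 4 = ((23−1)/6)² = 13.444
te_Task 5 = (2 + 4·3 + 10)/6 = 24/6 = 4; σ²_Task 5 = ((10−2)/6)² = 1.778

Forward pass:
ES_Task 1 = 0; EF_Task 1 = 11
ES_Task 2 = 0; EF_Task 2 = 7
ES_Task 3 = 0; EF_Task 3 = 14
ES_Task 4 = max(EF_Task 1=11, EF_Task 2=7) = 11; EF_Task 4 = 11+8 = 19
ES_Task 5 = max(EF_Task 2=7, EF_Task 3=14, EF_Task 4=19) = 19; EF_Task 5 = 19+4 = 23
Expected project duration μ = 23 days. Critical path: Task 1 → Task 4 → Task 5.

Variance along critical path = 1.778 + 13.444 + 1.778 = 17.000; σ = 4.123 days.
D = μ + z·σ = 23 + 2.326·4.123 = 32.6 days

32.6 days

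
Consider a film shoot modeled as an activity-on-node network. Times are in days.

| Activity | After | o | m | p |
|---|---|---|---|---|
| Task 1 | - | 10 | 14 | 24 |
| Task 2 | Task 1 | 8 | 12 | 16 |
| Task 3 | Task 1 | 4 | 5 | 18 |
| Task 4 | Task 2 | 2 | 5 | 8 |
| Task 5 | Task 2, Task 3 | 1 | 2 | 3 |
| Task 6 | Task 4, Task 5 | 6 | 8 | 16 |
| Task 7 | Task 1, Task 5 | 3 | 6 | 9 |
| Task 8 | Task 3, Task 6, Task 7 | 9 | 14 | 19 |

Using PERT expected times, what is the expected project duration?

55 days

te_Task 1 = (10 + 4·14 + 24)/6 = 90/6 = 15
te_Task 2 = (8 + 4·12 + 16)/6 = 72/6 = 12
te_Task 3 = (4 + 4·5 + 18)/6 = 42/6 = 7
te_Task 4 = (2 + 4·5 + 8)/6 = 30/6 = 5
te_Task 5 = (1 + 4·2 + 3)/6 = 12/6 = 2
te_Task 6 = (6 + 4·8 + 16)/6 = 54/6 = 9
te_Task 7 = (3 + 4·6 + 9)/6 = 36/6 = 6
te_Task 8 = (9 + 4·14 + 19)/6 = 84/6 = 14

Forward pass:
ES_Task 1 = 0; EF_Task 1 = 15
ES_Task 2 = 15; EF_Task 2 = 15+12 = 27
ES_Task 3 = 15; EF_Task 3 = 15+7 = 22
ES_Task 4 = 27; EF_Task 4 = 27+5 = 32
ES_Task 5 = max(EF_Task 2=27, EF_Task 3=22) = 27; EF_Task 5 = 27+2 = 29
ES_Task 6 = max(EF_Task 4=32, EF_Task 5=29) = 32; EF_Task 6 = 32+9 = 41
ES_Task 7 = max(EF_Task 1=15, EF_Task 5=29) = 29; EF_Task 7 = 29+6 = 35
ES_Task 8 = max(EF_Task 3=22, EF_Task 6=41, EF_Task 7=35) = 41; EF_Task 8 = 41+14 = 55
Expected project duration μ = 55 days. Critical path: Task 1 → Task 2 → Task 4 → Task 6 → Task 8.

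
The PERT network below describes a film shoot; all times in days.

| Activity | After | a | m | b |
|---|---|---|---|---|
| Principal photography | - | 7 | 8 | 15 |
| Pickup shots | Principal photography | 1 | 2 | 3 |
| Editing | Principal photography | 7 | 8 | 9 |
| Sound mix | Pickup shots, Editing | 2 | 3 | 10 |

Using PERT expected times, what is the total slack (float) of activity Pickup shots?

te_Principal photography = (7 + 4·8 + 15)/6 = 54/6 = 9
te_Pickup shots = (1 + 4·2 + 3)/6 = 12/6 = 2
te_Editing = (7 + 4·8 + 9)/6 = 48/6 = 8
te_Sound mix = (2 + 4·3 + 10)/6 = 24/6 = 4

Forward pass:
ES_Principal photography = 0; EF_Principal photography = 9
ES_Pickup shots = 9; EF_Pickup shots = 9+2 = 11
ES_Editing = 9; EF_Editing = 9+8 = 17
ES_Sound mix = max(EF_Pickup shots=11, EF_Editing=17) = 17; EF_Sound mix = 17+4 = 21
Expected project duration μ = 21 days. Critical path: Principal photography → Editing → Sound mix.

Backward pass:
LF_Sound mix = 21; LS_Sound mix = 21−4 = 17
LF_Editing = LS_Sound mix = 17; LS_Editing = 17−8 = 9
LF_Pickup shots = LS_Sound mix = 17; LS_Pickup shots = 17−2 = 15
LF_Principal photography = min(LS_Pickup shots=15, LS_Editing=9) = 9; LS_Principal photography = 9−9 = 0
Slack_Pickup shots = LS_Pickup shots − ES_Pickup shots = 15 − 9 = 6

6 days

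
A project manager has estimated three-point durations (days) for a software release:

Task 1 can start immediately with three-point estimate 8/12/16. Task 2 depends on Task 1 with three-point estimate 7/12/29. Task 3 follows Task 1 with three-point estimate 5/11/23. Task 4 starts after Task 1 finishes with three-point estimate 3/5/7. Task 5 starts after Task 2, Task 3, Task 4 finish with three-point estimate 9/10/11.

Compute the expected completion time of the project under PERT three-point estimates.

36 days

te_Task 1 = (8 + 4·12 + 16)/6 = 72/6 = 12
te_Task 2 = (7 + 4·12 + 29)/6 = 84/6 = 14
te_Task 3 = (5 + 4·11 + 23)/6 = 72/6 = 12
te_Task 4 = (3 + 4·5 + 7)/6 = 30/6 = 5
te_Task 5 = (9 + 4·10 + 11)/6 = 60/6 = 10

Forward pass:
ES_Task 1 = 0; EF_Task 1 = 12
ES_Task 2 = 12; EF_Task 2 = 12+14 = 26
ES_Task 3 = 12; EF_Task 3 = 12+12 = 24
ES_Task 4 = 12; EF_Task 4 = 12+5 = 17
ES_Task 5 = max(EF_Task 2=26, EF_Task 3=24, EF_Task 4=17) = 26; EF_Task 5 = 26+10 = 36
Expected project duration μ = 36 days. Critical path: Task 1 → Task 2 → Task 5.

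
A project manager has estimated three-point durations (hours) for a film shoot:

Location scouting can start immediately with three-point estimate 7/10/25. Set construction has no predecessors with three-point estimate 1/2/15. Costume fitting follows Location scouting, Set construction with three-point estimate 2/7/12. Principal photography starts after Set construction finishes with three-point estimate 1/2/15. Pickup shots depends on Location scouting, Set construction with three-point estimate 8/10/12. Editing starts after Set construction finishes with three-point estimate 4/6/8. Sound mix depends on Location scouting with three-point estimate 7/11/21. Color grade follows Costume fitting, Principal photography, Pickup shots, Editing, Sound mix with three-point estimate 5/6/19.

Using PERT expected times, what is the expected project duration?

te_Location scouting = (7 + 4·10 + 25)/6 = 72/6 = 12
te_Set construction = (1 + 4·2 + 15)/6 = 24/6 = 4
te_Costume fitting = (2 + 4·7 + 12)/6 = 42/6 = 7
te_Principal photography = (1 + 4·2 + 15)/6 = 24/6 = 4
te_Pickup shots = (8 + 4·10 + 12)/6 = 60/6 = 10
te_Editing = (4 + 4·6 + 8)/6 = 36/6 = 6
te_Sound mix = (7 + 4·11 + 21)/6 = 72/6 = 12
te_Color grade = (5 + 4·6 + 19)/6 = 48/6 = 8

Forward pass:
ES_Location scouting = 0; EF_Location scouting = 12
ES_Set construction = 0; EF_Set construction = 4
ES_Costume fitting = max(EF_Location scouting=12, EF_Set construction=4) = 12; EF_Costume fitting = 12+7 = 19
ES_Principal photography = 4; EF_Principal photography = 4+4 = 8
ES_Pickup shots = max(EF_Location scouting=12, EF_Set construction=4) = 12; EF_Pickup shots = 12+10 = 22
ES_Editing = 4; EF_Editing = 4+6 = 10
ES_Sound mix = 12; EF_Sound mix = 12+12 = 24
ES_Color grade = max(EF_Costume fitting=19, EF_Principal photography=8, EF_Pickup shots=22, EF_Editing=10, EF_Sound mix=24) = 24; EF_Color grade = 24+8 = 32
Expected project duration μ = 32 hours. Critical path: Location scouting → Sound mix → Color grade.

32 hours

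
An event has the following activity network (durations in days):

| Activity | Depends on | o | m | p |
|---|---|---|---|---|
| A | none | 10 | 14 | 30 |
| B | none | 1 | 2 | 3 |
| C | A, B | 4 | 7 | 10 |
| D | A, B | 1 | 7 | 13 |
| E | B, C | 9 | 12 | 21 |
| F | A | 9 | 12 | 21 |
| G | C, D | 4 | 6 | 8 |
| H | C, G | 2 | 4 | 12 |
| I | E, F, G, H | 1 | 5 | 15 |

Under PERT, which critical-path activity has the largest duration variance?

A

te_A = (10 + 4·14 + 30)/6 = 96/6 = 16; σ²_A = ((30−10)/6)² = 11.111
te_B = (1 + 4·2 + 3)/6 = 12/6 = 2; σ²_B = ((3−1)/6)² = 0.111
te_C = (4 + 4·7 + 10)/6 = 42/6 = 7; σ²_C = ((10−4)/6)² = 1.000
te_D = (1 + 4·7 + 13)/6 = 42/6 = 7; σ²_D = ((13−1)/6)² = 4.000
te_E = (9 + 4·12 + 21)/6 = 78/6 = 13; σ²_E = ((21−9)/6)² = 4.000
te_F = (9 + 4·12 + 21)/6 = 78/6 = 13; σ²_F = ((21−9)/6)² = 4.000
te_G = (4 + 4·6 + 8)/6 = 36/6 = 6; σ²_G = ((8−4)/6)² = 0.444
te_H = (2 + 4·4 + 12)/6 = 30/6 = 5; σ²_H = ((12−2)/6)² = 2.778
te_I = (1 + 4·5 + 15)/6 = 36/6 = 6; σ²_I = ((15−1)/6)² = 5.444

Forward pass:
ES_A = 0; EF_A = 16
ES_B = 0; EF_B = 2
ES_C = max(EF_A=16, EF_B=2) = 16; EF_C = 16+7 = 23
ES_D = max(EF_A=16, EF_B=2) = 16; EF_D = 16+7 = 23
ES_E = max(EF_B=2, EF_C=23) = 23; EF_E = 23+13 = 36
ES_F = 16; EF_F = 16+13 = 29
ES_G = max(EF_C=23, EF_D=23) = 23; EF_G = 23+6 = 29
ES_H = max(EF_C=23, EF_G=29) = 29; EF_H = 29+5 = 34
ES_I = max(EF_E=36, EF_F=29, EF_G=29, EF_H=34) = 36; EF_I = 36+6 = 42
Expected project duration μ = 42 days. Critical path: A → C → E → I.

Variances on critical path: σ²_A=11.111, σ²_C=1.000, σ²_E=4.000, σ²_I=5.444.
Largest is σ²_A = 11.111.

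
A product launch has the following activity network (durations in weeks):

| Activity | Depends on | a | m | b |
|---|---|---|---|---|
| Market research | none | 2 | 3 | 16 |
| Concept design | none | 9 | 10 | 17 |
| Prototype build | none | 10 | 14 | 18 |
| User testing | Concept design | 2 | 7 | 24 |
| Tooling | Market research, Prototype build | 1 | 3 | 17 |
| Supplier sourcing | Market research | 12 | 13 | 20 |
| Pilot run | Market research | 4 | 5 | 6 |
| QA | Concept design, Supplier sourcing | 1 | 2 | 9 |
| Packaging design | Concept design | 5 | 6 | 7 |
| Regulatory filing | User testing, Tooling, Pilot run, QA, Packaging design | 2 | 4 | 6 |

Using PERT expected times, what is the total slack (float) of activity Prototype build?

3 weeks

te_Market research = (2 + 4·3 + 16)/6 = 30/6 = 5
te_Concept design = (9 + 4·10 + 17)/6 = 66/6 = 11
te_Prototype build = (10 + 4·14 + 18)/6 = 84/6 = 14
te_User testing = (2 + 4·7 + 24)/6 = 54/6 = 9
te_Tooling = (1 + 4·3 + 17)/6 = 30/6 = 5
te_Supplier sourcing = (12 + 4·13 + 20)/6 = 84/6 = 14
te_Pilot run = (4 + 4·5 + 6)/6 = 30/6 = 5
te_QA = (1 + 4·2 + 9)/6 = 18/6 = 3
te_Packaging design = (5 + 4·6 + 7)/6 = 36/6 = 6
te_Regulatory filing = (2 + 4·4 + 6)/6 = 24/6 = 4

Forward pass:
ES_Market research = 0; EF_Market research = 5
ES_Concept design = 0; EF_Concept design = 11
ES_Prototype build = 0; EF_Prototype build = 14
ES_User testing = 11; EF_User testing = 11+9 = 20
ES_Tooling = max(EF_Market research=5, EF_Prototype build=14) = 14; EF_Tooling = 14+5 = 19
ES_Supplier sourcing = 5; EF_Supplier sourcing = 5+14 = 19
ES_Pilot run = 5; EF_Pilot run = 5+5 = 10
ES_QA = max(EF_Concept design=11, EF_Supplier sourcing=19) = 19; EF_QA = 19+3 = 22
ES_Packaging design = 11; EF_Packaging design = 11+6 = 17
ES_Regulatory filing = max(EF_User testing=20, EF_Tooling=19, EF_Pilot run=10, EF_QA=22, EF_Packaging design=17) = 22; EF_Regulatory filing = 22+4 = 26
Expected project duration μ = 26 weeks. Critical path: Market research → Supplier sourcing → QA → Regulatory filing.

Backward pass:
LF_Regulatory filing = 26; LS_Regulatory filing = 26−4 = 22
LF_Packaging design = LS_Regulatory filing = 22; LS_Packaging design = 22−6 = 16
LF_QA = LS_Regulatory filing = 22; LS_QA = 22−3 = 19
LF_Pilot run = LS_Regulatory filing = 22; LS_Pilot run = 22−5 = 17
LF_Supplier sourcing = LS_QA = 19; LS_Supplier sourcing = 19−14 = 5
LF_Tooling = LS_Regulatory filing = 22; LS_Tooling = 22−5 = 17
LF_User testing = LS_Regulatory filing = 22; LS_User testing = 22−9 = 13
LF_Prototype build = LS_Tooling = 17; LS_Prototype build = 17−14 = 3
LF_Concept design = min(LS_User testing=13, LS_QA=19, LS_Packaging design=16) = 13; LS_Concept design = 13−11 = 2
LF_Market research = min(LS_Tooling=17, LS_Supplier sourcing=5, LS_Pilot run=17) = 5; LS_Market research = 5−5 = 0
Slack_Prototype build = LS_Prototype build − ES_Prototype build = 3 − 0 = 3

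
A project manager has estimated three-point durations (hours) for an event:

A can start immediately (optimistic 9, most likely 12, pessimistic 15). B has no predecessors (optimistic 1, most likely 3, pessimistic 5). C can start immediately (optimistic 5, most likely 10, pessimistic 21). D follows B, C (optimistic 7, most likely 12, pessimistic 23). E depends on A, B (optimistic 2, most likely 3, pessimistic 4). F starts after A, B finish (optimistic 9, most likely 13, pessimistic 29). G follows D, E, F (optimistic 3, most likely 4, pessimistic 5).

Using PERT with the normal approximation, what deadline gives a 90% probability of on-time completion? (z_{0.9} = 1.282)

te_A = (9 + 4·12 + 15)/6 = 72/6 = 12; σ²_A = ((15−9)/6)² = 1.000
te_B = (1 + 4·3 + 5)/6 = 18/6 = 3; σ²_B = ((5−1)/6)² = 0.444
te_C = (5 + 4·10 + 21)/6 = 66/6 = 11; σ²_C = ((21−5)/6)² = 7.111
te_D = (7 + 4·12 + 23)/6 = 78/6 = 13; σ²_D = ((23−7)/6)² = 7.111
te_E = (2 + 4·3 + 4)/6 = 18/6 = 3; σ²_E = ((4−2)/6)² = 0.111
te_F = (9 + 4·13 + 29)/6 = 90/6 = 15; σ²_F = ((29−9)/6)² = 11.111
te_G = (3 + 4·4 + 5)/6 = 24/6 = 4; σ²_G = ((5−3)/6)² = 0.111

Forward pass:
ES_A = 0; EF_A = 12
ES_B = 0; EF_B = 3
ES_C = 0; EF_C = 11
ES_D = max(EF_B=3, EF_C=11) = 11; EF_D = 11+13 = 24
ES_E = max(EF_A=12, EF_B=3) = 12; EF_E = 12+3 = 15
ES_F = max(EF_A=12, EF_B=3) = 12; EF_F = 12+15 = 27
ES_G = max(EF_D=24, EF_E=15, EF_F=27) = 27; EF_G = 27+4 = 31
Expected project duration μ = 31 hours. Critical path: A → F → G.

Variance along critical path = 1.000 + 11.111 + 0.111 = 12.222; σ = 3.496 hours.
D = μ + z·σ = 31 + 1.282·3.496 = 35.5 hours

35.5 hours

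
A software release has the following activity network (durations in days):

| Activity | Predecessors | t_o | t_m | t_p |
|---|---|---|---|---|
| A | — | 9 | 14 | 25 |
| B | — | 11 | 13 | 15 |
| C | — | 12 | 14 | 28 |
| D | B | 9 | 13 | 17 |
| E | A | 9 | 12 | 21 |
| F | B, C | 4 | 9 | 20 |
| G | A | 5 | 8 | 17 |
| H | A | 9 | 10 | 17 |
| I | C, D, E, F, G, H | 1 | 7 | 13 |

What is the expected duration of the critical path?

35 days

te_A = (9 + 4·14 + 25)/6 = 90/6 = 15
te_B = (11 + 4·13 + 15)/6 = 78/6 = 13
te_C = (12 + 4·14 + 28)/6 = 96/6 = 16
te_D = (9 + 4·13 + 17)/6 = 78/6 = 13
te_E = (9 + 4·12 + 21)/6 = 78/6 = 13
te_F = (4 + 4·9 + 20)/6 = 60/6 = 10
te_G = (5 + 4·8 + 17)/6 = 54/6 = 9
te_H = (9 + 4·10 + 17)/6 = 66/6 = 11
te_I = (1 + 4·7 + 13)/6 = 42/6 = 7

Forward pass:
ES_A = 0; EF_A = 15
ES_B = 0; EF_B = 13
ES_C = 0; EF_C = 16
ES_D = 13; EF_D = 13+13 = 26
ES_E = 15; EF_E = 15+13 = 28
ES_F = max(EF_B=13, EF_C=16) = 16; EF_F = 16+10 = 26
ES_G = 15; EF_G = 15+9 = 24
ES_H = 15; EF_H = 15+11 = 26
ES_I = max(EF_C=16, EF_D=26, EF_E=28, EF_F=26, EF_G=24, EF_H=26) = 28; EF_I = 28+7 = 35
Expected project duration μ = 35 days. Critical path: A → E → I.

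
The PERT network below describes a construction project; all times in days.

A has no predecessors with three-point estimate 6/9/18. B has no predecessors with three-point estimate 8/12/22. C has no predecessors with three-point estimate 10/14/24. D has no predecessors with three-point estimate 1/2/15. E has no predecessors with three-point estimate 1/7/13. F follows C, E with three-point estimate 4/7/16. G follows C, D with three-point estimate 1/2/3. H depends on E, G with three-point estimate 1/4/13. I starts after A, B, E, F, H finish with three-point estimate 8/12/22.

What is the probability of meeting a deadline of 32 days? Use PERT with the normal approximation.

0.150

te_A = (6 + 4·9 + 18)/6 = 60/6 = 10; σ²_A = ((18−6)/6)² = 4.000
te_B = (8 + 4·12 + 22)/6 = 78/6 = 13; σ²_B = ((22−8)/6)² = 5.444
te_C = (10 + 4·14 + 24)/6 = 90/6 = 15; σ²_C = ((24−10)/6)² = 5.444
te_D = (1 + 4·2 + 15)/6 = 24/6 = 4; σ²_D = ((15−1)/6)² = 5.444
te_E = (1 + 4·7 + 13)/6 = 42/6 = 7; σ²_E = ((13−1)/6)² = 4.000
te_F = (4 + 4·7 + 16)/6 = 48/6 = 8; σ²_F = ((16−4)/6)² = 4.000
te_G = (1 + 4·2 + 3)/6 = 12/6 = 2; σ²_G = ((3−1)/6)² = 0.111
te_H = (1 + 4·4 + 13)/6 = 30/6 = 5; σ²_H = ((13−1)/6)² = 4.000
te_I = (8 + 4·12 + 22)/6 = 78/6 = 13; σ²_I = ((22−8)/6)² = 5.444

Forward pass:
ES_A = 0; EF_A = 10
ES_B = 0; EF_B = 13
ES_C = 0; EF_C = 15
ES_D = 0; EF_D = 4
ES_E = 0; EF_E = 7
ES_F = max(EF_C=15, EF_E=7) = 15; EF_F = 15+8 = 23
ES_G = max(EF_C=15, EF_D=4) = 15; EF_G = 15+2 = 17
ES_H = max(EF_E=7, EF_G=17) = 17; EF_H = 17+5 = 22
ES_I = max(EF_A=10, EF_B=13, EF_E=7, EF_F=23, EF_H=22) = 23; EF_I = 23+13 = 36
Expected project duration μ = 36 days. Critical path: C → F → I.

Variance along critical path = 5.444 + 4.000 + 5.444 = 14.889; σ = √14.889 = 3.859 days.
Z = (32 − 36) / 3.859 = -1.037
P(T ≤ 32) = Φ(-1.037) ≈ 0.150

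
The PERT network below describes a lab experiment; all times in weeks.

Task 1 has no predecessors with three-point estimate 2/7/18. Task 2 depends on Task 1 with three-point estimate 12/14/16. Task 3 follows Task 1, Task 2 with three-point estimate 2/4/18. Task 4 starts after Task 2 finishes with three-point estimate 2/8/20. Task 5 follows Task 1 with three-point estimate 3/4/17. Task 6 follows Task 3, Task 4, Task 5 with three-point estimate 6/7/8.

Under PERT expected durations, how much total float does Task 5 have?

te_Task 1 = (2 + 4·7 + 18)/6 = 48/6 = 8
te_Task 2 = (12 + 4·14 + 16)/6 = 84/6 = 14
te_Task 3 = (2 + 4·4 + 18)/6 = 36/6 = 6
te_Task 4 = (2 + 4·8 + 20)/6 = 54/6 = 9
te_Task 5 = (3 + 4·4 + 17)/6 = 36/6 = 6
te_Task 6 = (6 + 4·7 + 8)/6 = 42/6 = 7

Forward pass:
ES_Task 1 = 0; EF_Task 1 = 8
ES_Task 2 = 8; EF_Task 2 = 8+14 = 22
ES_Task 3 = max(EF_Task 1=8, EF_Task 2=22) = 22; EF_Task 3 = 22+6 = 28
ES_Task 4 = 22; EF_Task 4 = 22+9 = 31
ES_Task 5 = 8; EF_Task 5 = 8+6 = 14
ES_Task 6 = max(EF_Task 3=28, EF_Task 4=31, EF_Task 5=14) = 31; EF_Task 6 = 31+7 = 38
Expected project duration μ = 38 weeks. Critical path: Task 1 → Task 2 → Task 4 → Task 6.

Backward pass:
LF_Task 6 = 38; LS_Task 6 = 38−7 = 31
LF_Task 5 = LS_Task 6 = 31; LS_Task 5 = 31−6 = 25
LF_Task 4 = LS_Task 6 = 31; LS_Task 4 = 31−9 = 22
LF_Task 3 = LS_Task 6 = 31; LS_Task 3 = 31−6 = 25
LF_Task 2 = min(LS_Task 3=25, LS_Task 4=22) = 22; LS_Task 2 = 22−14 = 8
LF_Task 1 = min(LS_Task 2=8, LS_Task 3=25, LS_Task 5=25) = 8; LS_Task 1 = 8−8 = 0
Slack_Task 5 = LS_Task 5 − ES_Task 5 = 25 − 8 = 17

17 weeks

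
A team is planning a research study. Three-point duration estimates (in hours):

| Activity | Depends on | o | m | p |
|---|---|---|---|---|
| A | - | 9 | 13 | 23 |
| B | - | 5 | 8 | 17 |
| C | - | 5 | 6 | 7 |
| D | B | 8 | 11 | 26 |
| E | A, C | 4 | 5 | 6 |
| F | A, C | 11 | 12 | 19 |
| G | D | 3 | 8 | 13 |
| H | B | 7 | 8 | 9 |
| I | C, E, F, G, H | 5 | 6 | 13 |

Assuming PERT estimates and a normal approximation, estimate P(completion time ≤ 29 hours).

0.028

te_A = (9 + 4·13 + 23)/6 = 84/6 = 14; σ²_A = ((23−9)/6)² = 5.444
te_B = (5 + 4·8 + 17)/6 = 54/6 = 9; σ²_B = ((17−5)/6)² = 4.000
te_C = (5 + 4·6 + 7)/6 = 36/6 = 6; σ²_C = ((7−5)/6)² = 0.111
te_D = (8 + 4·11 + 26)/6 = 78/6 = 13; σ²_D = ((26−8)/6)² = 9.000
te_E = (4 + 4·5 + 6)/6 = 30/6 = 5; σ²_E = ((6−4)/6)² = 0.111
te_F = (11 + 4·12 + 19)/6 = 78/6 = 13; σ²_F = ((19−11)/6)² = 1.778
te_G = (3 + 4·8 + 13)/6 = 48/6 = 8; σ²_G = ((13−3)/6)² = 2.778
te_H = (7 + 4·8 + 9)/6 = 48/6 = 8; σ²_H = ((9−7)/6)² = 0.111
te_I = (5 + 4·6 + 13)/6 = 42/6 = 7; σ²_I = ((13−5)/6)² = 1.778

Forward pass:
ES_A = 0; EF_A = 14
ES_B = 0; EF_B = 9
ES_C = 0; EF_C = 6
ES_D = 9; EF_D = 9+13 = 22
ES_E = max(EF_A=14, EF_C=6) = 14; EF_E = 14+5 = 19
ES_F = max(EF_A=14, EF_C=6) = 14; EF_F = 14+13 = 27
ES_G = 22; EF_G = 22+8 = 30
ES_H = 9; EF_H = 9+8 = 17
ES_I = max(EF_C=6, EF_E=19, EF_F=27, EF_G=30, EF_H=17) = 30; EF_I = 30+7 = 37
Expected project duration μ = 37 hours. Critical path: B → D → G → I.

Variance along critical path = 4.000 + 9.000 + 2.778 + 1.778 = 17.556; σ = √17.556 = 4.190 hours.
Z = (29 − 37) / 4.190 = -1.909
P(T ≤ 29) = Φ(-1.909) ≈ 0.028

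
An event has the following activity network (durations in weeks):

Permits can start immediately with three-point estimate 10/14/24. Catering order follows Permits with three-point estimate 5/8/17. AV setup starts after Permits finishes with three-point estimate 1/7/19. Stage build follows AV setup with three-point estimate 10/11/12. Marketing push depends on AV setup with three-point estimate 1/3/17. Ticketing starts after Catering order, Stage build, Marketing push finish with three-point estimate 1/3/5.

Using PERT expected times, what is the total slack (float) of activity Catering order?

10 weeks

te_Permits = (10 + 4·14 + 24)/6 = 90/6 = 15
te_Catering order = (5 + 4·8 + 17)/6 = 54/6 = 9
te_AV setup = (1 + 4·7 + 19)/6 = 48/6 = 8
te_Stage build = (10 + 4·11 + 12)/6 = 66/6 = 11
te_Marketing push = (1 + 4·3 + 17)/6 = 30/6 = 5
te_Ticketing = (1 + 4·3 + 5)/6 = 18/6 = 3

Forward pass:
ES_Permits = 0; EF_Permits = 15
ES_Catering order = 15; EF_Catering order = 15+9 = 24
ES_AV setup = 15; EF_AV setup = 15+8 = 23
ES_Stage build = 23; EF_Stage build = 23+11 = 34
ES_Marketing push = 23; EF_Marketing push = 23+5 = 28
ES_Ticketing = max(EF_Catering order=24, EF_Stage build=34, EF_Marketing push=28) = 34; EF_Ticketing = 34+3 = 37
Expected project duration μ = 37 weeks. Critical path: Permits → AV setup → Stage build → Ticketing.

Backward pass:
LF_Ticketing = 37; LS_Ticketing = 37−3 = 34
LF_Marketing push = LS_Ticketing = 34; LS_Marketing push = 34−5 = 29
LF_Stage build = LS_Ticketing = 34; LS_Stage build = 34−11 = 23
LF_AV setup = min(LS_Stage build=23, LS_Marketing push=29) = 23; LS_AV setup = 23−8 = 15
LF_Catering order = LS_Ticketing = 34; LS_Catering order = 34−9 = 25
LF_Permits = min(LS_Catering order=25, LS_AV setup=15) = 15; LS_Permits = 15−15 = 0
Slack_Catering order = LS_Catering order − ES_Catering order = 25 − 15 = 10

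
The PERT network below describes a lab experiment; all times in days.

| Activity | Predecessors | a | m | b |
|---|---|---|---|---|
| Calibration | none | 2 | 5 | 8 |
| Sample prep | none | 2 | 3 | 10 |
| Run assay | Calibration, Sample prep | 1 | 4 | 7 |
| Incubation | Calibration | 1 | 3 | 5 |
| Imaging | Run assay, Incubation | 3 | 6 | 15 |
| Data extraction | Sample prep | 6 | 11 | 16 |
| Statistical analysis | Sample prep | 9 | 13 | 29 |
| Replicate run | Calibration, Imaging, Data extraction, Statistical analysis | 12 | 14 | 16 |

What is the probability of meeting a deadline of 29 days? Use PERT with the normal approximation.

0.137

te_Calibration = (2 + 4·5 + 8)/6 = 30/6 = 5; σ²_Calibration = ((8−2)/6)² = 1.000
te_Sample prep = (2 + 4·3 + 10)/6 = 24/6 = 4; σ²_Sample prep = ((10−2)/6)² = 1.778
te_Run assay = (1 + 4·4 + 7)/6 = 24/6 = 4; σ²_Run assay = ((7−1)/6)² = 1.000
te_Incubation = (1 + 4·3 + 5)/6 = 18/6 = 3; σ²_Incubation = ((5−1)/6)² = 0.444
te_Imaging = (3 + 4·6 + 15)/6 = 42/6 = 7; σ²_Imaging = ((15−3)/6)² = 4.000
te_Data extraction = (6 + 4·11 + 16)/6 = 66/6 = 11; σ²_Data extraction = ((16−6)/6)² = 2.778
te_Statistical analysis = (9 + 4·13 + 29)/6 = 90/6 = 15; σ²_Statistical analysis = ((29−9)/6)² = 11.111
te_Replicate run = (12 + 4·14 + 16)/6 = 84/6 = 14; σ²_Replicate run = ((16−12)/6)² = 0.444

Forward pass:
ES_Calibration = 0; EF_Calibration = 5
ES_Sample prep = 0; EF_Sample prep = 4
ES_Run assay = max(EF_Calibration=5, EF_Sample prep=4) = 5; EF_Run assay = 5+4 = 9
ES_Incubation = 5; EF_Incubation = 5+3 = 8
ES_Imaging = max(EF_Run assay=9, EF_Incubation=8) = 9; EF_Imaging = 9+7 = 16
ES_Data extraction = 4; EF_Data extraction = 4+11 = 15
ES_Statistical analysis = 4; EF_Statistical analysis = 4+15 = 19
ES_Replicate run = max(EF_Calibration=5, EF_Imaging=16, EF_Data extraction=15, EF_Statistical analysis=19) = 19; EF_Replicate run = 19+14 = 33
Expected project duration μ = 33 days. Critical path: Sample prep → Statistical analysis → Replicate run.

Variance along critical path = 1.778 + 11.111 + 0.444 = 13.333; σ = √13.333 = 3.651 days.
Z = (29 − 33) / 3.651 = -1.095
P(T ≤ 29) = Φ(-1.095) ≈ 0.137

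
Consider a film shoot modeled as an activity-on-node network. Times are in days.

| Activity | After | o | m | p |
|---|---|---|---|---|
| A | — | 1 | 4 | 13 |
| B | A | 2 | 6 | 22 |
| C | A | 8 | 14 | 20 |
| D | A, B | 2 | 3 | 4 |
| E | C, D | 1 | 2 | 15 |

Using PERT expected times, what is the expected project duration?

23 days

te_A = (1 + 4·4 + 13)/6 = 30/6 = 5
te_B = (2 + 4·6 + 22)/6 = 48/6 = 8
te_C = (8 + 4·14 + 20)/6 = 84/6 = 14
te_D = (2 + 4·3 + 4)/6 = 18/6 = 3
te_E = (1 + 4·2 + 15)/6 = 24/6 = 4

Forward pass:
ES_A = 0; EF_A = 5
ES_B = 5; EF_B = 5+8 = 13
ES_C = 5; EF_C = 5+14 = 19
ES_D = max(EF_A=5, EF_B=13) = 13; EF_D = 13+3 = 16
ES_E = max(EF_C=19, EF_D=16) = 19; EF_E = 19+4 = 23
Expected project duration μ = 23 days. Critical path: A → C → E.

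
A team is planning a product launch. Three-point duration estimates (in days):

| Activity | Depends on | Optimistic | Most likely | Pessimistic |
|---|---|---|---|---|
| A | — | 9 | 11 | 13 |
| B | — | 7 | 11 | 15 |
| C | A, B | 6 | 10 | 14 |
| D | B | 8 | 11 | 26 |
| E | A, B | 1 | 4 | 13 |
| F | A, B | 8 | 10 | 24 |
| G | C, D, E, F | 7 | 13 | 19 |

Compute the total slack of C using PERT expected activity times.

te_A = (9 + 4·11 + 13)/6 = 66/6 = 11
te_B = (7 + 4·11 + 15)/6 = 66/6 = 11
te_C = (6 + 4·10 + 14)/6 = 60/6 = 10
te_D = (8 + 4·11 + 26)/6 = 78/6 = 13
te_E = (1 + 4·4 + 13)/6 = 30/6 = 5
te_F = (8 + 4·10 + 24)/6 = 72/6 = 12
te_G = (7 + 4·13 + 19)/6 = 78/6 = 13

Forward pass:
ES_A = 0; EF_A = 11
ES_B = 0; EF_B = 11
ES_C = max(EF_A=11, EF_B=11) = 11; EF_C = 11+10 = 21
ES_D = 11; EF_D = 11+13 = 24
ES_E = max(EF_A=11, EF_B=11) = 11; EF_E = 11+5 = 16
ES_F = max(EF_A=11, EF_B=11) = 11; EF_F = 11+12 = 23
ES_G = max(EF_C=21, EF_D=24, EF_E=16, EF_F=23) = 24; EF_G = 24+13 = 37
Expected project duration μ = 37 days. Critical path: B → D → G.

Backward pass:
LF_G = 37; LS_G = 37−13 = 24
LF_F = LS_G = 24; LS_F = 24−12 = 12
LF_E = LS_G = 24; LS_E = 24−5 = 19
LF_D = LS_G = 24; LS_D = 24−13 = 11
LF_C = LS_G = 24; LS_C = 24−10 = 14
LF_B = min(LS_C=14, LS_D=11, LS_E=19, LS_F=12) = 11; LS_B = 11−11 = 0
LF_A = min(LS_C=14, LS_E=19, LS_F=12) = 12; LS_A = 12−11 = 1
Slack_C = LS_C − ES_C = 14 − 11 = 3

3 days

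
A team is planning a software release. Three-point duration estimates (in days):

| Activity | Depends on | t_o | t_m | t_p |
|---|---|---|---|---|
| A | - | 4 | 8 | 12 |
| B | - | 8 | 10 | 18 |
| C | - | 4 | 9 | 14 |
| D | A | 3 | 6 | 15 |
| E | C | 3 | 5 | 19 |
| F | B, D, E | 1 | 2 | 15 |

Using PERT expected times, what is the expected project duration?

20 days

te_A = (4 + 4·8 + 12)/6 = 48/6 = 8
te_B = (8 + 4·10 + 18)/6 = 66/6 = 11
te_C = (4 + 4·9 + 14)/6 = 54/6 = 9
te_D = (3 + 4·6 + 15)/6 = 42/6 = 7
te_E = (3 + 4·5 + 19)/6 = 42/6 = 7
te_F = (1 + 4·2 + 15)/6 = 24/6 = 4

Forward pass:
ES_A = 0; EF_A = 8
ES_B = 0; EF_B = 11
ES_C = 0; EF_C = 9
ES_D = 8; EF_D = 8+7 = 15
ES_E = 9; EF_E = 9+7 = 16
ES_F = max(EF_B=11, EF_D=15, EF_E=16) = 16; EF_F = 16+4 = 20
Expected project duration μ = 20 days. Critical path: C → E → F.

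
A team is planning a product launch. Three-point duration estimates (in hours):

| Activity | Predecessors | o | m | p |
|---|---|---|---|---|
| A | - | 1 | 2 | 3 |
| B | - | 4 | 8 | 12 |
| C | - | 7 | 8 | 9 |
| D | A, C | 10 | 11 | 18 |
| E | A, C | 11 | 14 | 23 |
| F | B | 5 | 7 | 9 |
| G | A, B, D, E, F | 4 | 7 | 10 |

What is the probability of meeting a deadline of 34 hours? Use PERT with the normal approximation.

0.962

te_A = (1 + 4·2 + 3)/6 = 12/6 = 2; σ²_A = ((3−1)/6)² = 0.111
te_B = (4 + 4·8 + 12)/6 = 48/6 = 8; σ²_B = ((12−4)/6)² = 1.778
te_C = (7 + 4·8 + 9)/6 = 48/6 = 8; σ²_C = ((9−7)/6)² = 0.111
te_D = (10 + 4·11 + 18)/6 = 72/6 = 12; σ²_D = ((18−10)/6)² = 1.778
te_E = (11 + 4·14 + 23)/6 = 90/6 = 15; σ²_E = ((23−11)/6)² = 4.000
te_F = (5 + 4·7 + 9)/6 = 42/6 = 7; σ²_F = ((9−5)/6)² = 0.444
te_G = (4 + 4·7 + 10)/6 = 42/6 = 7; σ²_G = ((10−4)/6)² = 1.000

Forward pass:
ES_A = 0; EF_A = 2
ES_B = 0; EF_B = 8
ES_C = 0; EF_C = 8
ES_D = max(EF_A=2, EF_C=8) = 8; EF_D = 8+12 = 20
ES_E = max(EF_A=2, EF_C=8) = 8; EF_E = 8+15 = 23
ES_F = 8; EF_F = 8+7 = 15
ES_G = max(EF_A=2, EF_B=8, EF_D=20, EF_E=23, EF_F=15) = 23; EF_G = 23+7 = 30
Expected project duration μ = 30 hours. Critical path: C → E → G.

Variance along critical path = 0.111 + 4.000 + 1.000 = 5.111; σ = √5.111 = 2.261 hours.
Z = (34 − 30) / 2.261 = 1.769
P(T ≤ 34) = Φ(1.769) ≈ 0.962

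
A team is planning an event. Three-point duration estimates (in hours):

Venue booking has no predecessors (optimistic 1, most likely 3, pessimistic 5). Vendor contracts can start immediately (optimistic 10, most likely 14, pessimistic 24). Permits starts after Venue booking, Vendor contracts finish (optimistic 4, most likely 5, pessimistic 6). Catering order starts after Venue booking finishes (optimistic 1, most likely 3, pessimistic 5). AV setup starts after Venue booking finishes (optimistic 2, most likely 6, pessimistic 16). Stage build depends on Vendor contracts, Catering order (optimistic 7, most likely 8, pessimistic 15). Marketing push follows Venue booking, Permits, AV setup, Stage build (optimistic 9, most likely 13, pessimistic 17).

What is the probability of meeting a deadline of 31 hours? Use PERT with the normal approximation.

0.023

te_Venue booking = (1 + 4·3 + 5)/6 = 18/6 = 3; σ²_Venue booking = ((5−1)/6)² = 0.444
te_Vendor contracts = (10 + 4·14 + 24)/6 = 90/6 = 15; σ²_Vendor contracts = ((24−10)/6)² = 5.444
te_Permits = (4 + 4·5 + 6)/6 = 30/6 = 5; σ²_Permits = ((6−4)/6)² = 0.111
te_Catering order = (1 + 4·3 + 5)/6 = 18/6 = 3; σ²_Catering order = ((5−1)/6)² = 0.444
te_AV setup = (2 + 4·6 + 16)/6 = 42/6 = 7; σ²_AV setup = ((16−2)/6)² = 5.444
te_Stage build = (7 + 4·8 + 15)/6 = 54/6 = 9; σ²_Stage build = ((15−7)/6)² = 1.778
te_Marketing push = (9 + 4·13 + 17)/6 = 78/6 = 13; σ²_Marketing push = ((17−9)/6)² = 1.778

Forward pass:
ES_Venue booking = 0; EF_Venue booking = 3
ES_Vendor contracts = 0; EF_Vendor contracts = 15
ES_Permits = max(EF_Venue booking=3, EF_Vendor contracts=15) = 15; EF_Permits = 15+5 = 20
ES_Catering order = 3; EF_Catering order = 3+3 = 6
ES_AV setup = 3; EF_AV setup = 3+7 = 10
ES_Stage build = max(EF_Vendor contracts=15, EF_Catering order=6) = 15; EF_Stage build = 15+9 = 24
ES_Marketing push = max(EF_Venue booking=3, EF_Permits=20, EF_AV setup=10, EF_Stage build=24) = 24; EF_Marketing push = 24+13 = 37
Expected project duration μ = 37 hours. Critical path: Vendor contracts → Stage build → Marketing push.

Variance along critical path = 5.444 + 1.778 + 1.778 = 9.000; σ = √9.000 = 3.000 hours.
Z = (31 − 37) / 3.000 = -2.000
P(T ≤ 31) = Φ(-2.000) ≈ 0.023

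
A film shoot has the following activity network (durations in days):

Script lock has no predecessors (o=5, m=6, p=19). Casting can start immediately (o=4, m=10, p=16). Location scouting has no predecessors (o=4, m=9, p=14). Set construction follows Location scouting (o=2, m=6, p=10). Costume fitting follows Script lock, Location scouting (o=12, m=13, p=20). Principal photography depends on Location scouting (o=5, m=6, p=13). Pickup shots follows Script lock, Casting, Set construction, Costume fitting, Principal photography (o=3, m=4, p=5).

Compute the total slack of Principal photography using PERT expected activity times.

7 days

te_Script lock = (5 + 4·6 + 19)/6 = 48/6 = 8
te_Casting = (4 + 4·10 + 16)/6 = 60/6 = 10
te_Location scouting = (4 + 4·9 + 14)/6 = 54/6 = 9
te_Set construction = (2 + 4·6 + 10)/6 = 36/6 = 6
te_Costume fitting = (12 + 4·13 + 20)/6 = 84/6 = 14
te_Principal photography = (5 + 4·6 + 13)/6 = 42/6 = 7
te_Pickup shots = (3 + 4·4 + 5)/6 = 24/6 = 4

Forward pass:
ES_Script lock = 0; EF_Script lock = 8
ES_Casting = 0; EF_Casting = 10
ES_Location scouting = 0; EF_Location scouting = 9
ES_Set construction = 9; EF_Set construction = 9+6 = 15
ES_Costume fitting = max(EF_Script lock=8, EF_Location scouting=9) = 9; EF_Costume fitting = 9+14 = 23
ES_Principal photography = 9; EF_Principal photography = 9+7 = 16
ES_Pickup shots = max(EF_Script lock=8, EF_Casting=10, EF_Set construction=15, EF_Costume fitting=23, EF_Principal photography=16) = 23; EF_Pickup shots = 23+4 = 27
Expected project duration μ = 27 days. Critical path: Location scouting → Costume fitting → Pickup shots.

Backward pass:
LF_Pickup shots = 27; LS_Pickup shots = 27−4 = 23
LF_Principal photography = LS_Pickup shots = 23; LS_Principal photography = 23−7 = 16
LF_Costume fitting = LS_Pickup shots = 23; LS_Costume fitting = 23−14 = 9
LF_Set construction = LS_Pickup shots = 23; LS_Set construction = 23−6 = 17
LF_Location scouting = min(LS_Set construction=17, LS_Costume fitting=9, LS_Principal photography=16) = 9; LS_Location scouting = 9−9 = 0
LF_Casting = LS_Pickup shots = 23; LS_Casting = 23−10 = 13
LF_Script lock = min(LS_Costume fitting=9, LS_Pickup shots=23) = 9; LS_Script lock = 9−8 = 1
Slack_Principal photography = LS_Principal photography − ES_Principal photography = 16 − 9 = 7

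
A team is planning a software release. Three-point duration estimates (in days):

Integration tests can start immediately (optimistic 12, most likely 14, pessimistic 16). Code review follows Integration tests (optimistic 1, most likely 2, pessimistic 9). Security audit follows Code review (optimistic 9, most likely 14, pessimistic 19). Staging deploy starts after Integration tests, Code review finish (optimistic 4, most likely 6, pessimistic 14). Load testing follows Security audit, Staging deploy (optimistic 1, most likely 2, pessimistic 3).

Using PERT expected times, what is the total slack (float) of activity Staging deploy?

7 days

te_Integration tests = (12 + 4·14 + 16)/6 = 84/6 = 14
te_Code review = (1 + 4·2 + 9)/6 = 18/6 = 3
te_Security audit = (9 + 4·14 + 19)/6 = 84/6 = 14
te_Staging deploy = (4 + 4·6 + 14)/6 = 42/6 = 7
te_Load testing = (1 + 4·2 + 3)/6 = 12/6 = 2

Forward pass:
ES_Integration tests = 0; EF_Integration tests = 14
ES_Code review = 14; EF_Code review = 14+3 = 17
ES_Security audit = 17; EF_Security audit = 17+14 = 31
ES_Staging deploy = max(EF_Integration tests=14, EF_Code review=17) = 17; EF_Staging deploy = 17+7 = 24
ES_Load testing = max(EF_Security audit=31, EF_Staging deploy=24) = 31; EF_Load testing = 31+2 = 33
Expected project duration μ = 33 days. Critical path: Integration tests → Code review → Security audit → Load testing.

Backward pass:
LF_Load testing = 33; LS_Load testing = 33−2 = 31
LF_Staging deploy = LS_Load testing = 31; LS_Staging deploy = 31−7 = 24
LF_Security audit = LS_Load testing = 31; LS_Security audit = 31−14 = 17
LF_Code review = min(LS_Security audit=17, LS_Staging deploy=24) = 17; LS_Code review = 17−3 = 14
LF_Integration tests = min(LS_Code review=14, LS_Staging deploy=24) = 14; LS_Integration tests = 14−14 = 0
Slack_Staging deploy = LS_Staging deploy − ES_Staging deploy = 24 − 17 = 7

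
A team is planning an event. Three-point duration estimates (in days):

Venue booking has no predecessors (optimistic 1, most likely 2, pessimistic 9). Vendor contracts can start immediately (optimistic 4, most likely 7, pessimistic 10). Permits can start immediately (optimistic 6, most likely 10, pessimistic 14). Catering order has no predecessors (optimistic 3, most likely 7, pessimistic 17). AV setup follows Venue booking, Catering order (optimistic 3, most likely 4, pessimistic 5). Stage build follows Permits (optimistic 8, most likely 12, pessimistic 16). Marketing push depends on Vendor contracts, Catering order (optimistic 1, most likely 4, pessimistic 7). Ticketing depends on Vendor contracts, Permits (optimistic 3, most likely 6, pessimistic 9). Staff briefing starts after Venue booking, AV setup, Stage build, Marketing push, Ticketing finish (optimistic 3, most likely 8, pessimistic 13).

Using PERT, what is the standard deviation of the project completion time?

te_Venue booking = (1 + 4·2 + 9)/6 = 18/6 = 3; σ²_Venue booking = ((9−1)/6)² = 1.778
te_Vendor contracts = (4 + 4·7 + 10)/6 = 42/6 = 7; σ²_Vendor contracts = ((10−4)/6)² = 1.000
te_Permits = (6 + 4·10 + 14)/6 = 60/6 = 10; σ²_Permits = ((14−6)/6)² = 1.778
te_Catering order = (3 + 4·7 + 17)/6 = 48/6 = 8; σ²_Catering order = ((17−3)/6)² = 5.444
te_AV setup = (3 + 4·4 + 5)/6 = 24/6 = 4; σ²_AV setup = ((5−3)/6)² = 0.111
te_Stage build = (8 + 4·12 + 16)/6 = 72/6 = 12; σ²_Stage build = ((16−8)/6)² = 1.778
te_Marketing push = (1 + 4·4 + 7)/6 = 24/6 = 4; σ²_Marketing push = ((7−1)/6)² = 1.000
te_Ticketing = (3 + 4·6 + 9)/6 = 36/6 = 6; σ²_Ticketing = ((9−3)/6)² = 1.000
te_Staff briefing = (3 + 4·8 + 13)/6 = 48/6 = 8; σ²_Staff briefing = ((13−3)/6)² = 2.778

Forward pass:
ES_Venue booking = 0; EF_Venue booking = 3
ES_Vendor contracts = 0; EF_Vendor contracts = 7
ES_Permits = 0; EF_Permits = 10
ES_Catering order = 0; EF_Catering order = 8
ES_AV setup = max(EF_Venue booking=3, EF_Catering order=8) = 8; EF_AV setup = 8+4 = 12
ES_Stage build = 10; EF_Stage build = 10+12 = 22
ES_Marketing push = max(EF_Vendor contracts=7, EF_Catering order=8) = 8; EF_Marketing push = 8+4 = 12
ES_Ticketing = max(EF_Vendor contracts=7, EF_Permits=10) = 10; EF_Ticketing = 10+6 = 16
ES_Staff briefing = max(EF_Venue booking=3, EF_AV setup=12, EF_Stage build=22, EF_Marketing push=12, EF_Ticketing=16) = 22; EF_Staff briefing = 22+8 = 30
Expected project duration μ = 30 days. Critical path: Permits → Stage build → Staff briefing.

Variance along critical path = 1.778 + 1.778 + 2.778 = 6.333
σ = √6.333 = 2.517 days

2.52 days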